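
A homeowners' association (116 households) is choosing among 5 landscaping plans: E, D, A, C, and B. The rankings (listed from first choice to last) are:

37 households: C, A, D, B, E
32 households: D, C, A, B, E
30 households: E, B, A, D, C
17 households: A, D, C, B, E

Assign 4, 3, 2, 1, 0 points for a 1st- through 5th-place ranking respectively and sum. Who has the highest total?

A

E: 37·0 + 32·0 + 30·4 + 17·0 = 120
D: 37·2 + 32·4 + 30·1 + 17·3 = 283
A: 37·3 + 32·2 + 30·2 + 17·4 = 303
C: 37·4 + 32·3 + 30·0 + 17·2 = 278
B: 37·1 + 32·1 + 30·3 + 17·1 = 176
A has the highest Borda score (303).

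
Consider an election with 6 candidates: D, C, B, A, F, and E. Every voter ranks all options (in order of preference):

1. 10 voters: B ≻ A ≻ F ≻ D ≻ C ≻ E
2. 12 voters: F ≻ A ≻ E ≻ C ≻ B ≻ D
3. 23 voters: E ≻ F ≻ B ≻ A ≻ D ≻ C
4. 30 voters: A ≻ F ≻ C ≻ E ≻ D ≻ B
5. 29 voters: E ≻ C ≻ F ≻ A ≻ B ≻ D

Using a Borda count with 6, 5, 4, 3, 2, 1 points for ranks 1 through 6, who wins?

D: 10·3 + 12·1 + 23·2 + 30·2 + 29·1 = 177
C: 10·2 + 12·3 + 23·1 + 30·4 + 29·5 = 344
B: 10·6 + 12·2 + 23·4 + 30·1 + 29·2 = 264
A: 10·5 + 12·5 + 23·3 + 30·6 + 29·3 = 446
F: 10·4 + 12·6 + 23·5 + 30·5 + 29·4 = 493
E: 10·1 + 12·4 + 23·6 + 30·3 + 29·6 = 460
F has the highest Borda score (493).

F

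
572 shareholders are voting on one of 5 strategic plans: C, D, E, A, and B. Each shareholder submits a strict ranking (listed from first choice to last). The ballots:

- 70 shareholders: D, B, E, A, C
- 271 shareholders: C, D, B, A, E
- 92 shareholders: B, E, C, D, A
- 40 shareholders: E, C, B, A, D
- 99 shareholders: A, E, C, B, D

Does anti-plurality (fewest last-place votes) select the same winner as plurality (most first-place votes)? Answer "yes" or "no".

Anti-plurality — last-place votes: C 70, D 139, E 271, A 92, B 0. Winner: B.
Plurality — first-place votes: C 271, D 70, E 40, A 99, B 92. Winner: C.
The two methods disagree.

no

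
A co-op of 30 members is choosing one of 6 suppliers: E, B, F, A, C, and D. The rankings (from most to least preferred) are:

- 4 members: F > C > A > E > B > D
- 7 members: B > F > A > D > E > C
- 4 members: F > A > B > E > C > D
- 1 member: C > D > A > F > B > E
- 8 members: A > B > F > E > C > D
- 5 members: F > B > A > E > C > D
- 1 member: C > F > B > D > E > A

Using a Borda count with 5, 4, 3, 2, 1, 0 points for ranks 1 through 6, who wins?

E: 4·2 + 7·1 + 4·2 + 1·0 + 8·2 + 5·2 + 1·1 = 50
B: 4·1 + 7·5 + 4·3 + 1·1 + 8·4 + 5·4 + 1·3 = 107
F: 4·5 + 7·4 + 4·5 + 1·2 + 8·3 + 5·5 + 1·4 = 123
A: 4·3 + 7·3 + 4·4 + 1·3 + 8·5 + 5·3 + 1·0 = 107
C: 4·4 + 7·0 + 4·1 + 1·5 + 8·1 + 5·1 + 1·5 = 43
D: 4·0 + 7·2 + 4·0 + 1·4 + 8·0 + 5·0 + 1·2 = 20
F has the highest Borda score (123).

F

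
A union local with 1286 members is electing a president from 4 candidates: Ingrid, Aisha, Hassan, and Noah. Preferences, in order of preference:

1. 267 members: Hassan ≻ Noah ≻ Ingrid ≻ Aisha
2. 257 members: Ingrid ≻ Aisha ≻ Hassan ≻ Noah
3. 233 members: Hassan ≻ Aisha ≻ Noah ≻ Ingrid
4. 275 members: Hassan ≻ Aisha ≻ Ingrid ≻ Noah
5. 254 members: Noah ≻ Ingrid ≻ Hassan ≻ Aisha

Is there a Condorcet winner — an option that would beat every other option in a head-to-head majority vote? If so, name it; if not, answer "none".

Hassan

Hassan vs Ingrid: 775–511 for Hassan.
Hassan vs Aisha: 1029–257 for Hassan.
Hassan vs Noah: 1032–254 for Hassan.
Hassan beats every other option head-to-head.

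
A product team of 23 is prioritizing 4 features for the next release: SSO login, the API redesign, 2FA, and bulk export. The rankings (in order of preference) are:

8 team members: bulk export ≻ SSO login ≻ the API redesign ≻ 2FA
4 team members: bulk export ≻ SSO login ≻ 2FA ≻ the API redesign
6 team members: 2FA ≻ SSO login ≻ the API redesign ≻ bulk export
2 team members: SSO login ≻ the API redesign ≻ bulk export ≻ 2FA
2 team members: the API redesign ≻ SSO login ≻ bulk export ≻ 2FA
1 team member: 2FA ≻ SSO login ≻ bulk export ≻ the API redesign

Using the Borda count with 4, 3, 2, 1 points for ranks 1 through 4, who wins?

SSO login: 8·3 + 4·3 + 6·3 + 2·4 + 2·3 + 1·3 = 71
the API redesign: 8·2 + 4·1 + 6·2 + 2·3 + 2·4 + 1·1 = 47
2FA: 8·1 + 4·2 + 6·4 + 2·1 + 2·1 + 1·4 = 48
bulk export: 8·4 + 4·4 + 6·1 + 2·2 + 2·2 + 1·2 = 64
SSO login has the highest Borda score (71).

SSO login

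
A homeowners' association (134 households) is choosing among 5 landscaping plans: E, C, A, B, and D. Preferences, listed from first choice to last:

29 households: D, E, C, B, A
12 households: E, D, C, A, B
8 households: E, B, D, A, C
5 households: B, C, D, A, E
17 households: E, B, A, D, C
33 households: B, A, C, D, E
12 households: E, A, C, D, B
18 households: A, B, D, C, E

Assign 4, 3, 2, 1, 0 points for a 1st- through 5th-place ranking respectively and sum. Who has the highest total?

E: 29·3 + 12·4 + 8·4 + 5·0 + 17·4 + 33·0 + 12·4 + 18·0 = 283
C: 29·2 + 12·2 + 8·0 + 5·3 + 17·0 + 33·2 + 12·2 + 18·1 = 205
A: 29·0 + 12·1 + 8·1 + 5·1 + 17·2 + 33·3 + 12·3 + 18·4 = 266
B: 29·1 + 12·0 + 8·3 + 5·4 + 17·3 + 33·4 + 12·0 + 18·3 = 310
D: 29·4 + 12·3 + 8·2 + 5·2 + 17·1 + 33·1 + 12·1 + 18·2 = 276
B has the highest Borda score (310).

B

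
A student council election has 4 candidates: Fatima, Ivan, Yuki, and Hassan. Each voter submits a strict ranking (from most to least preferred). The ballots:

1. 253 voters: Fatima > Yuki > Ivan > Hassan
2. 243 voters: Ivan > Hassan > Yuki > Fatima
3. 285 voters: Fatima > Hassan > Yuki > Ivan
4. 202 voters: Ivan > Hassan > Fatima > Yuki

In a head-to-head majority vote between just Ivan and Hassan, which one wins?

Ivan

Voters preferring Ivan to Hassan: 698; preferring Hassan to Ivan: 285.
Ivan wins the head-to-head.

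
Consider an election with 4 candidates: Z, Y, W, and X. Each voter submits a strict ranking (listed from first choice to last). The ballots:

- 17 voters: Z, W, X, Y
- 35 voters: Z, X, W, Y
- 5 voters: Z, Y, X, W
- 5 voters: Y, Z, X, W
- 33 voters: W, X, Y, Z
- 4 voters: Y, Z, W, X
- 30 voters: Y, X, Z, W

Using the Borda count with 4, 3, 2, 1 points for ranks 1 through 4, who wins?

Z: 17·4 + 35·4 + 5·4 + 5·3 + 33·1 + 4·3 + 30·2 = 348
Y: 17·1 + 35·1 + 5·3 + 5·4 + 33·2 + 4·4 + 30·4 = 289
W: 17·3 + 35·2 + 5·1 + 5·1 + 33·4 + 4·2 + 30·1 = 301
X: 17·2 + 35·3 + 5·2 + 5·2 + 33·3 + 4·1 + 30·3 = 352
X has the highest Borda score (352).

X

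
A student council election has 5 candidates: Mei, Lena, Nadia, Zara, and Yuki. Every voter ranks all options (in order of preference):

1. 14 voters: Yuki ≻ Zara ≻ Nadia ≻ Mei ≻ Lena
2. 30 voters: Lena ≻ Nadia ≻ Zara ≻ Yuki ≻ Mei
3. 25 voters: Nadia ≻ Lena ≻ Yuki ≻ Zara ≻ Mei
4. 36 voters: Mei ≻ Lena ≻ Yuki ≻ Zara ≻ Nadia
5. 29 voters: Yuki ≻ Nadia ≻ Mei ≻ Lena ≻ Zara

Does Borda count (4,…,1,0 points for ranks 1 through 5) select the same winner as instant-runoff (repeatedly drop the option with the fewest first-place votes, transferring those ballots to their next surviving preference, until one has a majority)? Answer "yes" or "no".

yes

Borda — scores: Mei 216, Lena 332, Nadia 305, Zara 163, Yuki 324. Winner: Lena.
Instant-runoff — R1 Mei 36, Lena 30, Nadia 25, Zara 0, Yuki 43 (Zara out); R2 Mei 36, Lena 30, Nadia 25, Yuki 43 (Nadia out); R3 Mei 36, Lena 55, Yuki 43 (Mei out); R4 Lena 91, Yuki 43 (Lena winner). Winner: Lena.
The two methods agree.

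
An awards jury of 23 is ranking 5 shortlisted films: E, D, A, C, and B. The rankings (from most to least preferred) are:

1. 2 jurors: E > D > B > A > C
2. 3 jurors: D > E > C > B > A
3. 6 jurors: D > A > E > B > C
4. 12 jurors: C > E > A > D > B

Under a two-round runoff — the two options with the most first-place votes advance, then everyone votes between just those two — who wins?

C

Round 1 first-place votes: E 2, D 9, A 0, C 12, B 0.
C and D advance.
Runoff: C is preferred to D by 12 voters; D by 11.
C wins the runoff.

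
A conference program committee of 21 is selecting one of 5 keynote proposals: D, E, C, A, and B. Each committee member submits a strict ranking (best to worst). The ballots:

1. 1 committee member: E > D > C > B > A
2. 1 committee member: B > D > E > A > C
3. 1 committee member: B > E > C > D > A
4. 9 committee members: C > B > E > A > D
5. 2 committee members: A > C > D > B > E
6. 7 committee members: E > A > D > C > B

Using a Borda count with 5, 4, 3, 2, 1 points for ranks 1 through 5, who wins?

E

D: 1·4 + 1·4 + 1·2 + 9·1 + 2·3 + 7·3 = 46
E: 1·5 + 1·3 + 1·4 + 9·3 + 2·1 + 7·5 = 76
C: 1·3 + 1·1 + 1·3 + 9·5 + 2·4 + 7·2 = 74
A: 1·1 + 1·2 + 1·1 + 9·2 + 2·5 + 7·4 = 60
B: 1·2 + 1·5 + 1·5 + 9·4 + 2·2 + 7·1 = 59
E has the highest Borda score (76).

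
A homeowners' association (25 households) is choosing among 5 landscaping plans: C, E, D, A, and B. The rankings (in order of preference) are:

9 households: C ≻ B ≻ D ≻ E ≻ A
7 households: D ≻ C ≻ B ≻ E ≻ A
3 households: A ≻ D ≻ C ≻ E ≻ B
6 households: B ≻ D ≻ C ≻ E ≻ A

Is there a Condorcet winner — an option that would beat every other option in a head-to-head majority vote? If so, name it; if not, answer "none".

Checking pairwise contests:
D beats C 16–9.
C beats E 25–0.
B beats D 15–10.
C beats A 22–3.
C beats B 19–6.
Every option loses at least one head-to-head, so there is no Condorcet winner.

none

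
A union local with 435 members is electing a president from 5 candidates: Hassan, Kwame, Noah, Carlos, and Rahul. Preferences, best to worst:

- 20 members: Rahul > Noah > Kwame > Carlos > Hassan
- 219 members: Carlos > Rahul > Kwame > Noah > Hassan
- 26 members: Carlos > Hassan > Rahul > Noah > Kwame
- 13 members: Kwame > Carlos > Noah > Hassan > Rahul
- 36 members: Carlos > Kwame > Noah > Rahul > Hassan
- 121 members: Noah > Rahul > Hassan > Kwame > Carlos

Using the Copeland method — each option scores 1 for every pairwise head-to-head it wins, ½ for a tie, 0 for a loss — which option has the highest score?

Carlos

Hassan: loses to Kwame, Noah, Carlos, and Rahul → score 0.
Kwame: beats Hassan and Noah; loses to Carlos and Rahul → score 2.
Noah: beats Hassan; loses to Kwame, Carlos, and Rahul → score 1.
Carlos: beats Hassan, Kwame, Noah, and Rahul → score 4.
Rahul: beats Hassan, Kwame, and Noah; loses to Carlos → score 3.
Carlos has the best pairwise record.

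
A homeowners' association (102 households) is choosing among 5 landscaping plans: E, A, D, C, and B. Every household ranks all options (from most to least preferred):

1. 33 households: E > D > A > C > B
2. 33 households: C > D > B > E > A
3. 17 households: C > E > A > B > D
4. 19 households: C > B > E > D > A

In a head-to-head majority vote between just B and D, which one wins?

D

Voters preferring B to D: 36; preferring D to B: 66.
D wins the head-to-head.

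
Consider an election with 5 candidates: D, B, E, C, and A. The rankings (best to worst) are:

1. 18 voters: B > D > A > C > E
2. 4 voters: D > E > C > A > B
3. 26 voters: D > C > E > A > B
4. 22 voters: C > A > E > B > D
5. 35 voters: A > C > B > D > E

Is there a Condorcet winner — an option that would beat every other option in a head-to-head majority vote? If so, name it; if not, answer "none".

A vs D: 57–48 for A.
A vs B: 87–18 for A.
A vs E: 75–30 for A.
A vs C: 53–52 for A.
A beats every other option head-to-head.

A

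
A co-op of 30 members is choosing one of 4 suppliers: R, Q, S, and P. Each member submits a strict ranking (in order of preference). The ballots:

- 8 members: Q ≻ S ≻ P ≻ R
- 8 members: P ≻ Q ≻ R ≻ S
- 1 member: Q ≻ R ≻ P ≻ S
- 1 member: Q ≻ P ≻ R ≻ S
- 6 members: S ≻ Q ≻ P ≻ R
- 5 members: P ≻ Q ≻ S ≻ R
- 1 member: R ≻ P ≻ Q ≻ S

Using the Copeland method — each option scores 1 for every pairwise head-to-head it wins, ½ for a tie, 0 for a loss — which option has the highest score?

Q

R: loses to Q, S, and P → score 0.
Q: beats R, S, and P → score 3.
S: beats R; loses to Q and P → score 1.
P: beats R and S; loses to Q → score 2.
Q has the best pairwise record.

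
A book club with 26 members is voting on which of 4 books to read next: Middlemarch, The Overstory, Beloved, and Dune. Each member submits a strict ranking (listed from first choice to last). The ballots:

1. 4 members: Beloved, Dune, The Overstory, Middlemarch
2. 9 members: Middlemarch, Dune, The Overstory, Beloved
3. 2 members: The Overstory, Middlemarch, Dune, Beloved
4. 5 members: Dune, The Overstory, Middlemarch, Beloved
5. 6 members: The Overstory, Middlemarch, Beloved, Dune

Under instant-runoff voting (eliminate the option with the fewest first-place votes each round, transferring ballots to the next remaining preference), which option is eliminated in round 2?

The Overstory

Round 1: Middlemarch 9, The Overstory 8, Beloved 4, Dune 5. Eliminate Beloved.
Round 2: Middlemarch 9, The Overstory 8, Dune 9. Eliminate The Overstory.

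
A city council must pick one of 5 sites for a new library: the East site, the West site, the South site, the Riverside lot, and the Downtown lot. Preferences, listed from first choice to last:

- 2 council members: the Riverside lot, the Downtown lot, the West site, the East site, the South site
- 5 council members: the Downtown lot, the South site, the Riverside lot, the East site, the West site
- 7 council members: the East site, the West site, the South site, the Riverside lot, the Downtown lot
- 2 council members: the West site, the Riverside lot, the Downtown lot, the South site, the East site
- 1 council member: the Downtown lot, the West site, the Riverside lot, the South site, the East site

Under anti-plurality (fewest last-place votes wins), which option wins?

the Riverside lot

Last-place votes: the East site 3, the West site 5, the South site 2, the Riverside lot 0, the Downtown lot 7.
the Riverside lot is ranked last by the fewest voters, so the Riverside lot wins.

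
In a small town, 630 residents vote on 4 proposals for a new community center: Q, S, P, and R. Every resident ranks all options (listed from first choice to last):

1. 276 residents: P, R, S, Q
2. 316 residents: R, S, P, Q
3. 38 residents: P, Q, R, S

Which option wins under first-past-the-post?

First-place votes: Q 0, S 0, P 314, R 316.
R has the most first-place votes.

R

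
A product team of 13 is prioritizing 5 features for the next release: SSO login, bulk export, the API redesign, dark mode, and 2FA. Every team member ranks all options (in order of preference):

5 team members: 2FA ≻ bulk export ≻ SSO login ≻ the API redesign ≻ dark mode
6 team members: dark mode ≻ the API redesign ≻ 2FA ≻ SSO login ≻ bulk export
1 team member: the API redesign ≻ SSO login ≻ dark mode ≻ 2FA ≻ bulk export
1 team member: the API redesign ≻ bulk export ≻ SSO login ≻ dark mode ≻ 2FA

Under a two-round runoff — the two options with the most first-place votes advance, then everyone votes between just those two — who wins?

dark mode

Round 1 first-place votes: SSO login 0, bulk export 0, the API redesign 2, dark mode 6, 2FA 5.
dark mode and 2FA advance.
Runoff: dark mode is preferred to 2FA by 8 voters; 2FA by 5.
dark mode wins the runoff.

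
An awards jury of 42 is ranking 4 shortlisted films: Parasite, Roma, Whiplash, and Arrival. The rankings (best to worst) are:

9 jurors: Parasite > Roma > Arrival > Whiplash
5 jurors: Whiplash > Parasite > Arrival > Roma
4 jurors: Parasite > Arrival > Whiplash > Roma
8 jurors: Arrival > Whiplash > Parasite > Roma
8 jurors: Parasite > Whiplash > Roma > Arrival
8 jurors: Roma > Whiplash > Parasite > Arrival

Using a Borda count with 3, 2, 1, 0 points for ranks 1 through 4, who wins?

Parasite

Parasite: 9·3 + 5·2 + 4·3 + 8·1 + 8·3 + 8·1 = 89
Roma: 9·2 + 5·0 + 4·0 + 8·0 + 8·1 + 8·3 = 50
Whiplash: 9·0 + 5·3 + 4·1 + 8·2 + 8·2 + 8·2 = 67
Arrival: 9·1 + 5·1 + 4·2 + 8·3 + 8·0 + 8·0 = 46
Parasite has the highest Borda score (89).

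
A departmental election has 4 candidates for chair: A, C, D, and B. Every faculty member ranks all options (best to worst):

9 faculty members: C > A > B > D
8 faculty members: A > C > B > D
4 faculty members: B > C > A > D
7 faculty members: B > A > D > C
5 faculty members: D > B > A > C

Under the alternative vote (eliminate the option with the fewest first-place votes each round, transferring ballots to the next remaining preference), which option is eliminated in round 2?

A

Round 1: A 8, C 9, D 5, B 11. Eliminate D.
Round 2: A 8, C 9, B 16. Eliminate A.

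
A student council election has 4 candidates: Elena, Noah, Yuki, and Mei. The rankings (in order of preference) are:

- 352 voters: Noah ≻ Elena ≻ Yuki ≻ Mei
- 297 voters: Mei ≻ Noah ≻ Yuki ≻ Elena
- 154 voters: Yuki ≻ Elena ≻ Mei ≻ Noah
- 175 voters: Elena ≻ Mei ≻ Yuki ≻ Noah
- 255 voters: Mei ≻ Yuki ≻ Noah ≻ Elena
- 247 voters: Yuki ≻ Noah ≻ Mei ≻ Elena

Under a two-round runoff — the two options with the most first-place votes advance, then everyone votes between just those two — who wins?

Round 1 first-place votes: Elena 175, Noah 352, Yuki 401, Mei 552.
Mei and Yuki advance.
Runoff: Mei is preferred to Yuki by 727 voters; Yuki by 753.
Yuki wins the runoff.

Yuki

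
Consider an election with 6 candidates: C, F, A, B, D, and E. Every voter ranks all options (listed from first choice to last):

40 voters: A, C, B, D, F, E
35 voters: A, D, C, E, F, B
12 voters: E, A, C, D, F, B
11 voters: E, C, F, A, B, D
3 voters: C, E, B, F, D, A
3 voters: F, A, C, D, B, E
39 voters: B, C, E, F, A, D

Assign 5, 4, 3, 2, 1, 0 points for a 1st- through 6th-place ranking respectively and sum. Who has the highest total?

C: 40·4 + 35·3 + 12·3 + 11·4 + 3·5 + 3·3 + 39·4 = 525
F: 40·1 + 35·1 + 12·1 + 11·3 + 3·2 + 3·5 + 39·2 = 219
A: 40·5 + 35·5 + 12·4 + 11·2 + 3·0 + 3·4 + 39·1 = 496
B: 40·3 + 35·0 + 12·0 + 11·1 + 3·3 + 3·1 + 39·5 = 338
D: 40·2 + 35·4 + 12·2 + 11·0 + 3·1 + 3·2 + 39·0 = 253
E: 40·0 + 35·2 + 12·5 + 11·5 + 3·4 + 3·0 + 39·3 = 314
C has the highest Borda score (525).

C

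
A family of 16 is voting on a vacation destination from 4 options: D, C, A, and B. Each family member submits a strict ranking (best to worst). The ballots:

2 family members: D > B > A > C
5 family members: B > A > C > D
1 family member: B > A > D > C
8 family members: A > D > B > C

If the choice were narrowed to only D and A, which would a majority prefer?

Voters preferring D to A: 2; preferring A to D: 14.
A wins the head-to-head.

A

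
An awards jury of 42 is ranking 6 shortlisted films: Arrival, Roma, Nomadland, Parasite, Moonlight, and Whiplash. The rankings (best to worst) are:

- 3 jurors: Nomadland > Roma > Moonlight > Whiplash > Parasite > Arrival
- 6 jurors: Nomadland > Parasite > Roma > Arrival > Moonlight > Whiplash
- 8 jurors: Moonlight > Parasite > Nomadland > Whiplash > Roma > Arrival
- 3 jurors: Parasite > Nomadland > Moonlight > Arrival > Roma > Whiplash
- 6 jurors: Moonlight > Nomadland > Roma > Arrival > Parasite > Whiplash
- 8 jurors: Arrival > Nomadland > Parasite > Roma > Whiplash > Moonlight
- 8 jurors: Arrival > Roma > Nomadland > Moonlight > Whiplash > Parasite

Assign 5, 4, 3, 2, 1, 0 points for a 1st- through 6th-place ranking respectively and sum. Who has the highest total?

Nomadland

Arrival: 3·0 + 6·2 + 8·0 + 3·2 + 6·2 + 8·5 + 8·5 = 110
Roma: 3·4 + 6·3 + 8·1 + 3·1 + 6·3 + 8·2 + 8·4 = 107
Nomadland: 3·5 + 6·5 + 8·3 + 3·4 + 6·4 + 8·4 + 8·3 = 161
Parasite: 3·1 + 6·4 + 8·4 + 3·5 + 6·1 + 8·3 + 8·0 = 104
Moonlight: 3·3 + 6·1 + 8·5 + 3·3 + 6·5 + 8·0 + 8·2 = 110
Whiplash: 3·2 + 6·0 + 8·2 + 3·0 + 6·0 + 8·1 + 8·1 = 38
Nomadland has the highest Borda score (161).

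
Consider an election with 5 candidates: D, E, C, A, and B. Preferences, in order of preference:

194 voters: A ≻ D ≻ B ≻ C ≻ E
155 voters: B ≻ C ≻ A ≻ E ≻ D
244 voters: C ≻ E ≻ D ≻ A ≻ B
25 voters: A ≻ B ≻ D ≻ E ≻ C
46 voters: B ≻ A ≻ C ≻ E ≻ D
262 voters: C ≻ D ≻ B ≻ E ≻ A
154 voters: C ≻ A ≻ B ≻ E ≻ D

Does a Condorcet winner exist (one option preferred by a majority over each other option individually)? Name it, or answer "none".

C

C vs D: 861–219 for C.
C vs E: 1055–25 for C.
C vs A: 815–265 for C.
C vs B: 660–420 for C.
C beats every other option head-to-head.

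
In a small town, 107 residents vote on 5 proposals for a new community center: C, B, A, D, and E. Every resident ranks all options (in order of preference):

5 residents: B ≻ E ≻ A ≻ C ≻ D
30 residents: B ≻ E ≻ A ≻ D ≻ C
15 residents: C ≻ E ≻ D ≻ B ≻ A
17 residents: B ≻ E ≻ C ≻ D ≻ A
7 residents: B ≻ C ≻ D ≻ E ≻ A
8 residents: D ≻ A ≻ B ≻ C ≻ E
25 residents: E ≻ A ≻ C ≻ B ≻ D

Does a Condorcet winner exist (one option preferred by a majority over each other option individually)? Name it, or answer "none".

B vs C: 67–40 for B.
B vs A: 74–33 for B.
B vs D: 84–23 for B.
B vs E: 67–40 for B.
B beats every other option head-to-head.

B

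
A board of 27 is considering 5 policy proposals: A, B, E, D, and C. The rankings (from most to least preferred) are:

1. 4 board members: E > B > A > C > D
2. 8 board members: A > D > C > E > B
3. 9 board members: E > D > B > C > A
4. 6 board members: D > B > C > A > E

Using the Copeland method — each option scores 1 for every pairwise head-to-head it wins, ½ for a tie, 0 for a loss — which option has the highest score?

D

A: beats E; loses to B, D, and C → score 1.
B: beats A and C; loses to E and D → score 2.
E: beats B; loses to A, D, and C → score 1.
D: beats A, B, E, and C → score 4.
C: beats A and E; loses to B and D → score 2.
D has the best pairwise record.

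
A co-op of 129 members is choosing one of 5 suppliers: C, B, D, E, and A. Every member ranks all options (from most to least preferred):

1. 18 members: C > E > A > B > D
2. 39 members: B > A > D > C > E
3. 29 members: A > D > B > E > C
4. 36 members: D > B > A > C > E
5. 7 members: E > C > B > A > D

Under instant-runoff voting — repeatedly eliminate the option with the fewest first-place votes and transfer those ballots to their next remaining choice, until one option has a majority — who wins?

Round 1: C 18, B 39, D 36, E 7, A 29. Eliminate E.
Round 2: C 25, B 39, D 36, A 29. Eliminate C.
Round 3: B 46, D 36, A 47. Eliminate D.
Round 4: B 82, A 47. B has a majority.

B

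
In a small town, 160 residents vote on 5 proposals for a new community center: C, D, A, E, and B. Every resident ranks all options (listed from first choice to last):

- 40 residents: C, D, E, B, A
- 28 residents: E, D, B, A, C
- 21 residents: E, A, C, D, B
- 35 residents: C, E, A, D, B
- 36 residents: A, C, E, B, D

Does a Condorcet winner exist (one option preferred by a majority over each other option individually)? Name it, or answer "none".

Checking pairwise contests:
A beats C 85–75.
C beats D 132–28.
E beats A 124–36.
C beats E 111–49.
C beats B 132–28.
Every option loses at least one head-to-head, so there is no Condorcet winner.

none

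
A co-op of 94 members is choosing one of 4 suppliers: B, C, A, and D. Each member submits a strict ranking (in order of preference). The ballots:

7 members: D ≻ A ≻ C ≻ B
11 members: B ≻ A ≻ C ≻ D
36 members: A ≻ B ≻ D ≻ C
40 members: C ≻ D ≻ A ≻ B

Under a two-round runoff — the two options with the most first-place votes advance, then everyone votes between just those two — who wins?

A

Round 1 first-place votes: B 11, C 40, A 36, D 7.
C and A advance.
Runoff: C is preferred to A by 40 voters; A by 54.
A wins the runoff.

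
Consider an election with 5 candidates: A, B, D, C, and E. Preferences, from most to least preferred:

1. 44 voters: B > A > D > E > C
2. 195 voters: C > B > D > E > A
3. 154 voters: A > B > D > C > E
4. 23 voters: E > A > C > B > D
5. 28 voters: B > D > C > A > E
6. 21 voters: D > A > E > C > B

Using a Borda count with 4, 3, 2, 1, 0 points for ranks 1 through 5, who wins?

A: 44·3 + 195·0 + 154·4 + 23·3 + 28·1 + 21·3 = 908
B: 44·4 + 195·3 + 154·3 + 23·1 + 28·4 + 21·0 = 1358
D: 44·2 + 195·2 + 154·2 + 23·0 + 28·3 + 21·4 = 954
C: 44·0 + 195·4 + 154·1 + 23·2 + 28·2 + 21·1 = 1057
E: 44·1 + 195·1 + 154·0 + 23·4 + 28·0 + 21·2 = 373
B has the highest Borda score (1358).

B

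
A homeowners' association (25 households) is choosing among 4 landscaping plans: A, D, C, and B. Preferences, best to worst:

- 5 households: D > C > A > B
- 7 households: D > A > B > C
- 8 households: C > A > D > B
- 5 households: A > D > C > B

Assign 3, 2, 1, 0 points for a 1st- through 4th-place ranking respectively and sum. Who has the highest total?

D

A: 5·1 + 7·2 + 8·2 + 5·3 = 50
D: 5·3 + 7·3 + 8·1 + 5·2 = 54
C: 5·2 + 7·0 + 8·3 + 5·1 = 39
B: 5·0 + 7·1 + 8·0 + 5·0 = 7
D has the highest Borda score (54).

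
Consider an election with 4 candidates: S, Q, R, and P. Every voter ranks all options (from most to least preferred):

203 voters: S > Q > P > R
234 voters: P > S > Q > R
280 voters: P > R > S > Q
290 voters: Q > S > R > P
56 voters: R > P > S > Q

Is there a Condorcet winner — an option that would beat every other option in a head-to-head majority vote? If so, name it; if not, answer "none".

P vs S: 570–493 for P.
P vs Q: 570–493 for P.
P vs R: 717–346 for P.
P beats every other option head-to-head.

P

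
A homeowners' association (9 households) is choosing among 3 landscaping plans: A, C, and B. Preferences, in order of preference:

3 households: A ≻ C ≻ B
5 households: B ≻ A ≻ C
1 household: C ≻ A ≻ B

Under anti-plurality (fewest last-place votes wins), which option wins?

Last-place votes: A 0, C 5, B 4.
A is ranked last by the fewest voters, so A wins.

A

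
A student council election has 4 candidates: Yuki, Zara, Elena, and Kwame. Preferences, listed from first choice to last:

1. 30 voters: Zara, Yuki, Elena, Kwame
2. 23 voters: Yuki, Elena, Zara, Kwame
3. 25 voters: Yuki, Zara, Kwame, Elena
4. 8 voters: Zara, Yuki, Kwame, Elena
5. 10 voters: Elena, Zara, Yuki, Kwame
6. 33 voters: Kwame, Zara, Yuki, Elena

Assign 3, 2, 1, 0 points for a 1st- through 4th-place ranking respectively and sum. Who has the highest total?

Zara

Yuki: 30·2 + 23·3 + 25·3 + 8·2 + 10·1 + 33·1 = 263
Zara: 30·3 + 23·1 + 25·2 + 8·3 + 10·2 + 33·2 = 273
Elena: 30·1 + 23·2 + 25·0 + 8·0 + 10·3 + 33·0 = 106
Kwame: 30·0 + 23·0 + 25·1 + 8·1 + 10·0 + 33·3 = 132
Zara has the highest Borda score (273).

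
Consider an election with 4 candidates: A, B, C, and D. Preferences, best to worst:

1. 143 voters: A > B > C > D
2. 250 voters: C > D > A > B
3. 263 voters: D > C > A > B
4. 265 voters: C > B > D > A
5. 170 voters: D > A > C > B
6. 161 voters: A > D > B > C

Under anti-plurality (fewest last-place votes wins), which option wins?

Last-place votes: A 265, B 683, C 161, D 143.
D is ranked last by the fewest voters, so D wins.

D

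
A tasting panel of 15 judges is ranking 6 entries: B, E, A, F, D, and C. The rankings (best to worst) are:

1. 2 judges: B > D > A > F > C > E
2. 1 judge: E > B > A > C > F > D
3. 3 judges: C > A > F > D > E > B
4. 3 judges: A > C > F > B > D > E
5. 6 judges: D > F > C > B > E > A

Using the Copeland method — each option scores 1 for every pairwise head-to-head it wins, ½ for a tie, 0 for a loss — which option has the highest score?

D

B: beats E and A; loses to F, D, and C → score 2.
E: loses to B, A, F, D, and C → score 0.
A: beats E and F; loses to B, D, and C → score 2.
F: beats B, E, and C; loses to A and D → score 3.
D: beats B, E, A, F, and C → score 5.
C: beats B, E, and A; loses to F and D → score 3.
D has the best pairwise record.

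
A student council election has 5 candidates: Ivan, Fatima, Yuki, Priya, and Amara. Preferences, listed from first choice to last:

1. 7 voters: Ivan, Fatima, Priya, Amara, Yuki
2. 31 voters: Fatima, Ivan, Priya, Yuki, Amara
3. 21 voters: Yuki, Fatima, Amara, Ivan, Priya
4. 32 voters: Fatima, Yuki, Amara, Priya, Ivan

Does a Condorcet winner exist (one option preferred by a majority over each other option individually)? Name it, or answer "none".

Fatima vs Ivan: 84–7 for Fatima.
Fatima vs Yuki: 70–21 for Fatima.
Fatima vs Priya: 91–0 for Fatima.
Fatima vs Amara: 91–0 for Fatima.
Fatima beats every other option head-to-head.

Fatima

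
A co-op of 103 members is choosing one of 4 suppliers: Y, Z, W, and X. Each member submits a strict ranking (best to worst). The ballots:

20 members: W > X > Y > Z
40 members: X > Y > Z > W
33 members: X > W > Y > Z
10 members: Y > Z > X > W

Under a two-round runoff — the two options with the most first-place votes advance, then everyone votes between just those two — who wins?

X

Round 1 first-place votes: Y 10, Z 0, W 20, X 73.
X and W advance.
Runoff: X is preferred to W by 83 voters; W by 20.
X wins the runoff.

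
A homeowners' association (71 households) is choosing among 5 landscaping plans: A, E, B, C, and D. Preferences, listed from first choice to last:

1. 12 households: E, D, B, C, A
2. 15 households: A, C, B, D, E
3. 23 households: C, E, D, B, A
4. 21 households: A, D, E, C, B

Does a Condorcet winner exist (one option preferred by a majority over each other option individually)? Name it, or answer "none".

A vs E: 36–35 for A.
A vs B: 36–35 for A.
A vs C: 36–35 for A.
A vs D: 36–35 for A.
A beats every other option head-to-head.

A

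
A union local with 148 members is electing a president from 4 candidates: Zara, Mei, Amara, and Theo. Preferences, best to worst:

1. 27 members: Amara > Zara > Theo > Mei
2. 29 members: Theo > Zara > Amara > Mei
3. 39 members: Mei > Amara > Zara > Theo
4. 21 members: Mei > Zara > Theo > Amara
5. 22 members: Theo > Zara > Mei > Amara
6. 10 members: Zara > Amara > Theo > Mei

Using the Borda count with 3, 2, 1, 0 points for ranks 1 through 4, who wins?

Zara: 27·2 + 29·2 + 39·1 + 21·2 + 22·2 + 10·3 = 267
Mei: 27·0 + 29·0 + 39·3 + 21·3 + 22·1 + 10·0 = 202
Amara: 27·3 + 29·1 + 39·2 + 21·0 + 22·0 + 10·2 = 208
Theo: 27·1 + 29·3 + 39·0 + 21·1 + 22·3 + 10·1 = 211
Zara has the highest Borda score (267).

Zara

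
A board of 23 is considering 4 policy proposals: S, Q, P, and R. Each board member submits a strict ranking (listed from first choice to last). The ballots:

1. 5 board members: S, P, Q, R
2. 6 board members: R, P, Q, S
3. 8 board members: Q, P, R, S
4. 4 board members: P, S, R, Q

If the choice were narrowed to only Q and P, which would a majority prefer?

Voters preferring Q to P: 8; preferring P to Q: 15.
P wins the head-to-head.

P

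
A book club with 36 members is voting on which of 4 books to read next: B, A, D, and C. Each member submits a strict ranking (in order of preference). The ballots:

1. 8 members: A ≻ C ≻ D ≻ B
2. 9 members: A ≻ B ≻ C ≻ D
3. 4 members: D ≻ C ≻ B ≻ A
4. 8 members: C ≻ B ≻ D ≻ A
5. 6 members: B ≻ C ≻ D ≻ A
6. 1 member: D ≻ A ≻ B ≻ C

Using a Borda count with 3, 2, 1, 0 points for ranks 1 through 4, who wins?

C

B: 8·0 + 9·2 + 4·1 + 8·2 + 6·3 + 1·1 = 57
A: 8·3 + 9·3 + 4·0 + 8·0 + 6·0 + 1·2 = 53
D: 8·1 + 9·0 + 4·3 + 8·1 + 6·1 + 1·3 = 37
C: 8·2 + 9·1 + 4·2 + 8·3 + 6·2 + 1·0 = 69
C has the highest Borda score (69).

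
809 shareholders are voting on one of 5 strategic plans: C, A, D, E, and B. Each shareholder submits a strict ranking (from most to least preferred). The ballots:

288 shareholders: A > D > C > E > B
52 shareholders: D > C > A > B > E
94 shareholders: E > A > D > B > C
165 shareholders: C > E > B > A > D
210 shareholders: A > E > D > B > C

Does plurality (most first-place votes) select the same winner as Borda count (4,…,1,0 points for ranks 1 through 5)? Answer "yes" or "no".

yes

Plurality — first-place votes: C 165, A 498, D 52, E 94, B 0. Winner: A.
Borda — scores: C 1392, A 2543, D 1680, E 1789, B 686. Winner: A.
The two methods agree.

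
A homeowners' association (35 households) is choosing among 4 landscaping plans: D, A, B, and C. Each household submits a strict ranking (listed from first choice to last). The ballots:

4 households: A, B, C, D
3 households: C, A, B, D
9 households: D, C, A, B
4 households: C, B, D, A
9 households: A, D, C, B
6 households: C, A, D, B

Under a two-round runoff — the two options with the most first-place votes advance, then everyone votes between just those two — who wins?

C

Round 1 first-place votes: D 9, A 13, B 0, C 13.
C and A advance.
Runoff: C is preferred to A by 22 voters; A by 13.
C wins the runoff.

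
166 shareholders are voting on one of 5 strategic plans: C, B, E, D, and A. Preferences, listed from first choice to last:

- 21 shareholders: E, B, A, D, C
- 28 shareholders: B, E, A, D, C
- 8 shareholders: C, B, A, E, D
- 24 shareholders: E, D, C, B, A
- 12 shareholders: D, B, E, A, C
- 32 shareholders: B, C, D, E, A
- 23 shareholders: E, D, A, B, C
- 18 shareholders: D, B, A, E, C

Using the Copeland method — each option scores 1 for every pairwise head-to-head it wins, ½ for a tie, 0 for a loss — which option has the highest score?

B

C: loses to B, E, D, and A → score 0.
B: beats C, E, D, and A → score 4.
E: beats C, D, and A; loses to B → score 3.
D: beats C and A; loses to B and E → score 2.
A: beats C; loses to B, E, and D → score 1.
B has the best pairwise record.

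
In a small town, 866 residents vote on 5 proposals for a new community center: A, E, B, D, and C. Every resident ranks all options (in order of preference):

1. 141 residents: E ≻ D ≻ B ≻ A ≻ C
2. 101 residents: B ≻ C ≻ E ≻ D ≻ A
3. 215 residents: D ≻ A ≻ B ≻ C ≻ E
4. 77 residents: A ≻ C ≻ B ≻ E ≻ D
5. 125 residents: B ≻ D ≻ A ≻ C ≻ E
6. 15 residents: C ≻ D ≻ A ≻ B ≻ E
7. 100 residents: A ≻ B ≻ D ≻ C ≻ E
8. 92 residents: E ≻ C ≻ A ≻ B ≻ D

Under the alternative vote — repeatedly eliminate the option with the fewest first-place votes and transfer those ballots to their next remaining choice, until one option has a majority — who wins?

Round 1: A 177, E 233, B 226, D 215, C 15. Eliminate C.
Round 2: A 177, E 233, B 226, D 230. Eliminate A.
Round 3: E 233, B 403, D 230. Eliminate D.
Round 4: E 233, B 633. B has a majority.

B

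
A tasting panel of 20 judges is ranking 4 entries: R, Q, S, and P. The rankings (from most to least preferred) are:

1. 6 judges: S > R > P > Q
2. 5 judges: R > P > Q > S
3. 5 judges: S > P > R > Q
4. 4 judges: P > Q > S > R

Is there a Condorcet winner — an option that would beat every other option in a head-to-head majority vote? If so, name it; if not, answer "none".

S

S vs R: 15–5 for S.
S vs Q: 11–9 for S.
S vs P: 11–9 for S.
S beats every other option head-to-head.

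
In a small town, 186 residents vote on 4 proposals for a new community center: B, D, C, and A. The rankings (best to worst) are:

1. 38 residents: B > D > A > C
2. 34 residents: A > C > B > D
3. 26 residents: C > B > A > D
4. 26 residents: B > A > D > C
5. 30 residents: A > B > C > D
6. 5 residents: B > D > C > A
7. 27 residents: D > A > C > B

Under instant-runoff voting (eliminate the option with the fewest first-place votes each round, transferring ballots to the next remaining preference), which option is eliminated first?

Round 1: B 69, D 27, C 26, A 64. Eliminate C.

C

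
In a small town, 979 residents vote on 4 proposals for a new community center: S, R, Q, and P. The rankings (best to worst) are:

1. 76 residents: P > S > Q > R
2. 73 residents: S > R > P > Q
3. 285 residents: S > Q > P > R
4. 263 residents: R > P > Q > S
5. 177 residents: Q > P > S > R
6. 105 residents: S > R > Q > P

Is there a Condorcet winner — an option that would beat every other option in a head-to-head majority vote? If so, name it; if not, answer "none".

Checking pairwise contests:
P beats S 516–463.
S beats R 716–263.
S beats Q 539–440.
Q beats P 567–412.
Every option loses at least one head-to-head, so there is no Condorcet winner.

none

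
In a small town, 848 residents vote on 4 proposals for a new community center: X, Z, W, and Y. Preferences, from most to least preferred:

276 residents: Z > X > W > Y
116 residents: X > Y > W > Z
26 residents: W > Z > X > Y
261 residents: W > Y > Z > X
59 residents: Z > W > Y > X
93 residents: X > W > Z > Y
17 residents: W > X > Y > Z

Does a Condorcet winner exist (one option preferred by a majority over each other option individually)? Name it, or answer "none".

none

Checking pairwise contests:
Z beats X 622–226.
W beats Z 513–335.
X beats W 485–363.
X beats Y 528–320.
Every option loses at least one head-to-head, so there is no Condorcet winner.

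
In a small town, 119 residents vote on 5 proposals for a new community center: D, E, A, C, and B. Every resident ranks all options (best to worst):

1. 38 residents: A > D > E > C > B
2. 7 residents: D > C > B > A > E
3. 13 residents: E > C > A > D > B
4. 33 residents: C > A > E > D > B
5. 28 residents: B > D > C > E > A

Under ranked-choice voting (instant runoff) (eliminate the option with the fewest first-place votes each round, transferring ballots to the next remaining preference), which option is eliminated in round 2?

E

Round 1: D 7, E 13, A 38, C 33, B 28. Eliminate D.
Round 2: E 13, A 38, C 40, B 28. Eliminate E.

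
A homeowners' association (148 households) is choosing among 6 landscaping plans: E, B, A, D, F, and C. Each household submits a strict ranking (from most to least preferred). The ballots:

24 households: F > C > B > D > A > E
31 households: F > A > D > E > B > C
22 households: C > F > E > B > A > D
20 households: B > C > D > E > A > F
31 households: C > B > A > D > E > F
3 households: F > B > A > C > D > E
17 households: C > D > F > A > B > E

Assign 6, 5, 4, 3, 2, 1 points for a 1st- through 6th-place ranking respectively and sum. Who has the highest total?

C

E: 24·1 + 31·3 + 22·4 + 20·3 + 31·2 + 3·1 + 17·1 = 347
B: 24·4 + 31·2 + 22·3 + 20·6 + 31·5 + 3·5 + 17·2 = 548
A: 24·2 + 31·5 + 22·2 + 20·2 + 31·4 + 3·4 + 17·3 = 474
D: 24·3 + 31·4 + 22·1 + 20·4 + 31·3 + 3·2 + 17·5 = 482
F: 24·6 + 31·6 + 22·5 + 20·1 + 31·1 + 3·6 + 17·4 = 577
C: 24·5 + 31·1 + 22·6 + 20·5 + 31·6 + 3·3 + 17·6 = 680
C has the highest Borda score (680).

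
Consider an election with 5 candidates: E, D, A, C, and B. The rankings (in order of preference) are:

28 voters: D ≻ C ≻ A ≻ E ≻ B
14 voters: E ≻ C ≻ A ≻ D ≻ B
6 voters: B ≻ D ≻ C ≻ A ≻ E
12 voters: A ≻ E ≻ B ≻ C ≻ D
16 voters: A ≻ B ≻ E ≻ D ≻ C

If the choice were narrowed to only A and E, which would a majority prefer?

A

Voters preferring A to E: 62; preferring E to A: 14.
A wins the head-to-head.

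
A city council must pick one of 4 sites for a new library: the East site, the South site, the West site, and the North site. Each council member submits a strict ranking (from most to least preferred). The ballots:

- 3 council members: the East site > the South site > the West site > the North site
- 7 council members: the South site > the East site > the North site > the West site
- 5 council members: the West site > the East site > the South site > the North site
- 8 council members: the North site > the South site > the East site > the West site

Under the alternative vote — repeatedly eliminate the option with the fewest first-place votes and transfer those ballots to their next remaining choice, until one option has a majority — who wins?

the South site

Round 1: the East site 3, the South site 7, the West site 5, the North site 8. Eliminate the East site.
Round 2: the South site 10, the West site 5, the North site 8. Eliminate the West site.
Round 3: the South site 15, the North site 8. The South site has a majority.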